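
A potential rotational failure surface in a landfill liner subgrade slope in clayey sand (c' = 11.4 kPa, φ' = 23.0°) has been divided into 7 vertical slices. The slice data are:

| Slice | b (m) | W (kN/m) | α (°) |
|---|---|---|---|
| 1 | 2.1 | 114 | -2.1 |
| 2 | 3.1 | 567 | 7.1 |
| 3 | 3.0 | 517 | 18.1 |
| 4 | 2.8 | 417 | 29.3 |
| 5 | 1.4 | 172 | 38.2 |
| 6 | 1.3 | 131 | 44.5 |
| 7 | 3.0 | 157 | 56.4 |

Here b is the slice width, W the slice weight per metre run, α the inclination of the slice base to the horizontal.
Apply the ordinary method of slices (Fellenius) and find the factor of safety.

Ordinary method of slices: FS = Σ[c'·Δl_i + (W_i cosα_i)·tanφ'] / Σ W_i sinα_i, with Δl_i = b_i / cosα_i.
Slice 1: Δl = 2.1/cos(-2.1°) = 2.101 m; N'_1 = 114·cos(-2.1°) = 113.9; c'Δl = 23.96; W sinα = -4.2
Slice 2: Δl = 3.1/cos7.1° = 3.124 m; N'_2 = 567·cos7.1° = 562.7; c'Δl = 35.61; W sinα = 70.1
Slice 3: Δl = 3.0/cos18.1° = 3.156 m; N'_3 = 517·cos18.1° = 491.4; c'Δl = 35.98; W sinα = 160.6
Slice 4: Δl = 2.8/cos29.3° = 3.211 m; N'_4 = 417·cos29.3° = 363.7; c'Δl = 36.60; W sinα = 204.1
Slice 5: Δl = 1.4/cos38.2° = 1.781 m; N'_5 = 172·cos38.2° = 135.2; c'Δl = 20.31; W sinα = 106.4
Slice 6: Δl = 1.3/cos44.5° = 1.823 m; N'_6 = 131·cos44.5° = 93.4; c'Δl = 20.78; W sinα = 91.8
Slice 7: Δl = 3.0/cos56.4° = 5.421 m; N'_7 = 157·cos56.4° = 86.9; c'Δl = 61.80; W sinα = 130.8
Σc'Δl = 235.0 kN/m; ΣN' = 1847.1 kN/m; ΣW sinα = 759.6 kN/m
Resisting = 235.0 + 1847.1·tan23.0° = 235.0 + 784.1 = 1019.1 kN/m
FS = 1019.1 / 759.6 = 1.342

FS = 1.34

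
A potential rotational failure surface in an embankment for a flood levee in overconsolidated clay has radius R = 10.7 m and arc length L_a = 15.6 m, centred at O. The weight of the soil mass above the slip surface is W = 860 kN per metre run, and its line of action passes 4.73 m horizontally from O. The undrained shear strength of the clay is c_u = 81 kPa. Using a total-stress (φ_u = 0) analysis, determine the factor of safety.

Taking moments about the centre O, the resisting moment is provided by the undrained shear strength acting along the arc:
M_R = c_u·L_a·R = 81·15.60·10.7 = 13520.5 kN·m/m
M_D = W·d = 860·4.73 = 4067.8 kN·m/m
FS = M_R / M_D = 13520.5 / 4067.8 = 3.324

FS = 3.32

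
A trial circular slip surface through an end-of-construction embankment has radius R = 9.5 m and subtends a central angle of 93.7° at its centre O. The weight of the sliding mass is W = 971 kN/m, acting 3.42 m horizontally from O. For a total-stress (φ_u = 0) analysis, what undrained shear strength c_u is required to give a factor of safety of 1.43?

FS = c_u·L_a·R / (W·d), so c_u = FS·W·d / (L_a·R).
Arc length L_a = R·θ = 9.5·(93.7°·π/180) = 9.5·1.6354 = 15.54 m
c_u = 1.43·971·3.42 / (15.54·9.5) = 4748.8 / 147.59 = 32.17 kPa

c_u = 32.2 kPa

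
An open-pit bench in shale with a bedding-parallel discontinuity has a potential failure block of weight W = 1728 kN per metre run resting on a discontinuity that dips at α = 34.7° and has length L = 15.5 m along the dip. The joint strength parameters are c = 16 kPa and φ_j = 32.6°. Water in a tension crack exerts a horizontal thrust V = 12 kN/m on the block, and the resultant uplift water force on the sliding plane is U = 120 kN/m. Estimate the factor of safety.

FS = 1.08

Resolving the block weight along and normal to the plane and applying the Mohr–Coulomb strength on the joint:
N' = W cosα − U − V sinα = 1728·cos34.7° − 120 − 12·sin34.7° = 1293.8 kN/m
Driving force T = W sinα + V cosα = 1728·sin34.7° + 12·cos34.7° = 993.6 kN/m
Resisting force R = c·L + N'·tanφ_j = 16·15.5 + 1293.8·tan32.6° = 248.0 + 827.4 = 1075.4 kN/m
FS = R / T = 1075.4 / 993.6 = 1.082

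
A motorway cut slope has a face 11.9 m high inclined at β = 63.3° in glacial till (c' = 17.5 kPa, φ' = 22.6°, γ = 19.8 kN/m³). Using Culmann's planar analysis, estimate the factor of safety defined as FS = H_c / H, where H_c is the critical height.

H_c = (4c'/γ) · sinβ cosφ' / [1 − cos(β − φ')]
    = (4·17.5/19.8) · sin63.3°·cos22.6° / [1 − cos40.7°]
    = 3.535 · 0.8248 / 0.2419 = 12.06 m
FS = H_c / H = 12.06 / 11.9 = 1.013

FS = 1.01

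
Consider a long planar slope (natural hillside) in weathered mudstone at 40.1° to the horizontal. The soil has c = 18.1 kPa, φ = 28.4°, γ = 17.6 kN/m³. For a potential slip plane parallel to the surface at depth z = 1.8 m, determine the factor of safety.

FS = 1.80

For an infinite slope with a slip plane parallel to the surface (no pore pressure): FS = [c + γz cos²β tanφ] / [γz sinβ cosβ].
γz = 17.6·1.8 = 31.68 kN/m²
Numerator = 18.1 + 31.68·cos²40.1°·tan28.4° = 18.1 + 31.68·0.5851·0.5407 = 28.122 kPa
Denominator = 31.68·sin40.1°·cos40.1° = 31.68·0.6441·0.7649 = 15.609 kPa
FS = 28.122 / 15.609 = 1.802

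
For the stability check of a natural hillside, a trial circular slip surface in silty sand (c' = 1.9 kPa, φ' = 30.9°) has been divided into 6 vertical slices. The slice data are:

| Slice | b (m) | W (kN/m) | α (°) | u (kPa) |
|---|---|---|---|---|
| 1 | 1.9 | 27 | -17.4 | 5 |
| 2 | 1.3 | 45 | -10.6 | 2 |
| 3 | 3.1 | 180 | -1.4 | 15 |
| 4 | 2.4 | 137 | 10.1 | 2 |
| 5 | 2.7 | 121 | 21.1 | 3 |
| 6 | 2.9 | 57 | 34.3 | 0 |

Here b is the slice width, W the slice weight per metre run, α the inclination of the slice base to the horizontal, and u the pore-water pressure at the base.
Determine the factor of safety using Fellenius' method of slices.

FS = 3.95

Ordinary method of slices: FS = Σ[c'·Δl_i + (W_i cosα_i − u_i·Δl_i)·tanφ'] / Σ W_i sinα_i, with Δl_i = b_i / cosα_i.
Slice 1: Δl = 1.9/cos(-17.4°) = 1.991 m; N'_1 = 27·cos(-17.4°) − 5·1.991 = 15.8; c'Δl = 3.78; W sinα = -8.1
Slice 2: Δl = 1.3/cos(-10.6°) = 1.323 m; N'_2 = 45·cos(-10.6°) − 2·1.323 = 41.6; c'Δl = 2.51; W sinα = -8.3
Slice 3: Δl = 3.1/cos(-1.4°) = 3.101 m; N'_3 = 180·cos(-1.4°) − 15·3.101 = 133.4; c'Δl = 5.89; W sinα = -4.4
Slice 4: Δl = 2.4/cos10.1° = 2.438 m; N'_4 = 137·cos10.1° − 2·2.438 = 130.0; c'Δl = 4.63; W sinα = 24.0
Slice 5: Δl = 2.7/cos21.1° = 2.894 m; N'_5 = 121·cos21.1° − 3·2.894 = 104.2; c'Δl = 5.50; W sinα = 43.6
Slice 6: Δl = 2.9/cos34.3° = 3.510 m; N'_6 = 57·cos34.3° − 0·3.510 = 47.1; c'Δl = 6.67; W sinα = 32.1
Σc'Δl = 29.0 kN/m; ΣN' = 472.1 kN/m; ΣW sinα = 79.0 kN/m
Resisting = 29.0 + 472.1·tan30.9° = 29.0 + 282.6 = 311.5 kN/m
FS = 311.5 / 79.0 = 3.946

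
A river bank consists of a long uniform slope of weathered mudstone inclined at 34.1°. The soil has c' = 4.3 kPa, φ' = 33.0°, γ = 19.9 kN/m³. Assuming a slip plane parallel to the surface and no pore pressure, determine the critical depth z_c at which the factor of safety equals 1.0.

Setting FS = 1.00 in FS = [c' + γz cos²β tanφ'] / [γz sinβ cosβ] and solving for z:
z = c' / [γ cosβ (FS·sinβ − cosβ·tanφ')]
  = 4.3 / [19.9·cos34.1°·(1.00·sin34.1° − cos34.1°·tan33.0°)]
  = 4.3 / [19.9·0.8281·(1.00·0.5606 − 0.8281·0.6494)]
  = 4.3 / 0.3772 = 11.400 m

z_c = 11.40 m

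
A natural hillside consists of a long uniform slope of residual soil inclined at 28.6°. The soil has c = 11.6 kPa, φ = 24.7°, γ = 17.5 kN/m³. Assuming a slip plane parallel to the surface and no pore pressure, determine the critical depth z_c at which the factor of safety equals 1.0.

Setting FS = 1.00 in FS = [c + γz cos²β tanφ] / [γz sinβ cosβ] and solving for z:
z = c / [γ cosβ (FS·sinβ − cosβ·tanφ)]
  = 11.6 / [17.5·cos28.6°·(1.00·sin28.6° − cos28.6°·tan24.7°)]
  = 11.6 / [17.5·0.8780·(1.00·0.4787 − 0.8780·0.4599)]
  = 11.6 / 1.1503 = 10.085 m

z_c = 10.08 m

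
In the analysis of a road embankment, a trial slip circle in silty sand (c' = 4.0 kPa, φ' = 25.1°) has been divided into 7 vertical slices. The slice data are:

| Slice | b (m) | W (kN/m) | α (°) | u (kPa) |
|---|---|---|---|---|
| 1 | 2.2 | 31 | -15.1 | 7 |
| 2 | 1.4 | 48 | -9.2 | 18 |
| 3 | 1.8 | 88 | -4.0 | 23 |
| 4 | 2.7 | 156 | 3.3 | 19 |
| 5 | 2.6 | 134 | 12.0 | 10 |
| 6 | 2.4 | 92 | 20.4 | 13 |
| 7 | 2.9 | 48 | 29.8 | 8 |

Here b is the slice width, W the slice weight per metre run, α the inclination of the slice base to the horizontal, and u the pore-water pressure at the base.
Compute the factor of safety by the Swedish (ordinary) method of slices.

Ordinary method of slices: FS = Σ[c'·Δl_i + (W_i cosα_i − u_i·Δl_i)·tanφ'] / Σ W_i sinα_i, with Δl_i = b_i / cosα_i.
Slice 1: Δl = 2.2/cos(-15.1°) = 2.279 m; N'_1 = 31·cos(-15.1°) − 7·2.279 = 14.0; c'Δl = 9.11; W sinα = -8.1
Slice 2: Δl = 1.4/cos(-9.2°) = 1.418 m; N'_2 = 48·cos(-9.2°) − 18·1.418 = 21.9; c'Δl = 5.67; W sinα = -7.7
Slice 3: Δl = 1.8/cos(-4.0°) = 1.804 m; N'_3 = 88·cos(-4.0°) − 23·1.804 = 46.3; c'Δl = 7.22; W sinα = -6.1
Slice 4: Δl = 2.7/cos3.3° = 2.704 m; N'_4 = 156·cos3.3° − 19·2.704 = 104.4; c'Δl = 10.82; W sinα = 9.0
Slice 5: Δl = 2.6/cos12.0° = 2.658 m; N'_5 = 134·cos12.0° − 10·2.658 = 104.5; c'Δl = 10.63; W sinα = 27.9
Slice 6: Δl = 2.4/cos20.4° = 2.561 m; N'_6 = 92·cos20.4° − 13·2.561 = 52.9; c'Δl = 10.24; W sinα = 32.1
Slice 7: Δl = 2.9/cos29.8° = 3.342 m; N'_7 = 48·cos29.8° − 8·3.342 = 14.9; c'Δl = 13.37; W sinα = 23.9
Σc'Δl = 67.1 kN/m; ΣN' = 358.8 kN/m; ΣW sinα = 70.9 kN/m
Resisting = 67.1 + 358.8·tan25.1° = 67.1 + 168.1 = 235.2 kN/m
FS = 235.2 / 70.9 = 3.318

FS = 3.32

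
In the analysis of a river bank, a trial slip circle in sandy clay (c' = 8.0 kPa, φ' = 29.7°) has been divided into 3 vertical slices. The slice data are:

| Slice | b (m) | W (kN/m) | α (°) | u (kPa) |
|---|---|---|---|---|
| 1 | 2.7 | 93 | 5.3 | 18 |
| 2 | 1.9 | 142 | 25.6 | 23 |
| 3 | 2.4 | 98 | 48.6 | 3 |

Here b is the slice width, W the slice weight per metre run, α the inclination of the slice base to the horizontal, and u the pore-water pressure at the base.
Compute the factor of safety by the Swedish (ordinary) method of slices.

Ordinary method of slices: FS = Σ[c'·Δl_i + (W_i cosα_i − u_i·Δl_i)·tanφ'] / Σ W_i sinα_i, with Δl_i = b_i / cosα_i.
Slice 1: Δl = 2.7/cos5.3° = 2.712 m; N'_1 = 93·cos5.3° − 18·2.712 = 43.8; c'Δl = 21.69; W sinα = 8.6
Slice 2: Δl = 1.9/cos25.6° = 2.107 m; N'_2 = 142·cos25.6° − 23·2.107 = 79.6; c'Δl = 16.85; W sinα = 61.4
Slice 3: Δl = 2.4/cos48.6° = 3.629 m; N'_3 = 98·cos48.6° − 3·3.629 = 53.9; c'Δl = 29.03; W sinα = 73.5
Σc'Δl = 67.6 kN/m; ΣN' = 177.3 kN/m; ΣW sinα = 143.5 kN/m
Resisting = 67.6 + 177.3·tan29.7° = 67.6 + 101.1 = 168.7 kN/m
FS = 168.7 / 143.5 = 1.176

FS = 1.18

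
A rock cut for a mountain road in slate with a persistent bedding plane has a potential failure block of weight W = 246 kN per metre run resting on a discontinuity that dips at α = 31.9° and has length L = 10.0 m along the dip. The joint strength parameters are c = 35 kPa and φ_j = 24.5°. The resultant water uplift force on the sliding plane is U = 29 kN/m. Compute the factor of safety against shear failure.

Resolving the block weight along and normal to the plane and applying the Mohr–Coulomb strength on the joint:
N' = W cosα − U = 246·cos31.9° − 29 = 179.8 kN/m
Driving force T = W sinα = 246·sin31.9° = 130.0 kN/m
Resisting force R = c·L + N'·tanφ_j = 35·10.0 + 179.8·tan24.5° = 350.0 + 82.0 = 432.0 kN/m
FS = R / T = 432.0 / 130.0 = 3.323

FS = 3.32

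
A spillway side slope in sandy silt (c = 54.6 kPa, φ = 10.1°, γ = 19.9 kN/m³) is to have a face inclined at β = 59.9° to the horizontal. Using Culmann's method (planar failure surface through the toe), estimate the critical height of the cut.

H_c = 26.37 m

Culmann's analysis gives the critical failure plane at α_cr = (β + φ)/2 = (59.9 + 10.1)/2 = 35.0°, and the critical height
H_c = (4c/γ) · sinβ cosφ / [1 − cos(β − φ)]
    = (4·54.6/19.9) · sin59.9°·cos10.1° / [1 − cos(49.8°)]
    = 10.975 · 0.8652·0.9845 / [1 − 0.6455]
    = 10.975 · 0.8517 / 0.3545
    = 26.37 m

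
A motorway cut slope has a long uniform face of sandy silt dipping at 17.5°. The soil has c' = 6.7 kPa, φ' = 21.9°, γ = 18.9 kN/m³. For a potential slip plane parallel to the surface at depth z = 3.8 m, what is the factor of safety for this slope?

FS = 1.60

For an infinite slope with a slip plane parallel to the surface (no pore pressure): FS = [c' + γz cos²β tanφ'] / [γz sinβ cosβ].
γz = 18.9·3.8 = 71.82 kN/m²
Numerator = 6.7 + 71.82·cos²17.5°·tan21.9° = 6.7 + 71.82·0.9096·0.4020 = 32.961 kPa
Denominator = 71.82·sin17.5°·cos17.5° = 71.82·0.3007·0.9537 = 20.597 kPa
FS = 32.961 / 20.597 = 1.600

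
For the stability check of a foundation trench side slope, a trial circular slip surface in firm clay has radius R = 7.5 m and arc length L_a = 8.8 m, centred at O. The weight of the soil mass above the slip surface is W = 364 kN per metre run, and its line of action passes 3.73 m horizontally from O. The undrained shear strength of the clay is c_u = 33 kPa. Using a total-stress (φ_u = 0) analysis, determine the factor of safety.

Taking moments about the centre O, the resisting moment is provided by the undrained shear strength acting along the arc:
M_R = c_u·L_a·R = 33·8.80·7.5 = 2178.0 kN·m/m
M_D = W·d = 364·3.73 = 1357.7 kN·m/m
FS = M_R / M_D = 2178.0 / 1357.7 = 1.604

FS = 1.60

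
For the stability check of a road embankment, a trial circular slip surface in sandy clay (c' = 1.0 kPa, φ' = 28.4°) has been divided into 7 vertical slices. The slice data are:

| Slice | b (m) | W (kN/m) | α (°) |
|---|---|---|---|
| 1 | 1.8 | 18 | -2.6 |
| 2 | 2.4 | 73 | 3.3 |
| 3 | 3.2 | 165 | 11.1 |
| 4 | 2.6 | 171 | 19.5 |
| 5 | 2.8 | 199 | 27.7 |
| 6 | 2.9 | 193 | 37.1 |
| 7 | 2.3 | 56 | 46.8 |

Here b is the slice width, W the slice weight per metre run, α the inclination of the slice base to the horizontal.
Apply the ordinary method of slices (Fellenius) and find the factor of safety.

FS = 1.30

Ordinary method of slices: FS = Σ[c'·Δl_i + (W_i cosα_i)·tanφ'] / Σ W_i sinα_i, with Δl_i = b_i / cosα_i.
Slice 1: Δl = 1.8/cos(-2.6°) = 1.802 m; N'_1 = 18·cos(-2.6°) = 18.0; c'Δl = 1.80; W sinα = -0.8
Slice 2: Δl = 2.4/cos3.3° = 2.404 m; N'_2 = 73·cos3.3° = 72.9; c'Δl = 2.40; W sinα = 4.2
Slice 3: Δl = 3.2/cos11.1° = 3.261 m; N'_3 = 165·cos11.1° = 161.9; c'Δl = 3.26; W sinα = 31.8
Slice 4: Δl = 2.6/cos19.5° = 2.758 m; N'_4 = 171·cos19.5° = 161.2; c'Δl = 2.76; W sinα = 57.1
Slice 5: Δl = 2.8/cos27.7° = 3.162 m; N'_5 = 199·cos27.7° = 176.2; c'Δl = 3.16; W sinα = 92.5
Slice 6: Δl = 2.9/cos37.1° = 3.636 m; N'_6 = 193·cos37.1° = 153.9; c'Δl = 3.64; W sinα = 116.4
Slice 7: Δl = 2.3/cos46.8° = 3.360 m; N'_7 = 56·cos46.8° = 38.3; c'Δl = 3.36; W sinα = 40.8
Σc'Δl = 20.4 kN/m; ΣN' = 782.4 kN/m; ΣW sinα = 342.0 kN/m
Resisting = 20.4 + 782.4·tan28.4° = 20.4 + 423.1 = 443.4 kN/m
FS = 443.4 / 342.0 = 1.297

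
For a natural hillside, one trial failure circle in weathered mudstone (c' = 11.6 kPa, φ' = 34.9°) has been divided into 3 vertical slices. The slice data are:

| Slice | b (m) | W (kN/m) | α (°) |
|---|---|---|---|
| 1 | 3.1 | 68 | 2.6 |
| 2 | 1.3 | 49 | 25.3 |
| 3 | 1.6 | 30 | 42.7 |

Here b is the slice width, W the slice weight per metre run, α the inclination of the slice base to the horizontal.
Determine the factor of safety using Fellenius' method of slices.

Ordinary method of slices: FS = Σ[c'·Δl_i + (W_i cosα_i)·tanφ'] / Σ W_i sinα_i, with Δl_i = b_i / cosα_i.
Slice 1: Δl = 3.1/cos2.6° = 3.103 m; N'_1 = 68·cos2.6° = 67.9; c'Δl = 36.00; W sinα = 3.1
Slice 2: Δl = 1.3/cos25.3° = 1.438 m; N'_2 = 49·cos25.3° = 44.3; c'Δl = 16.68; W sinα = 20.9
Slice 3: Δl = 1.6/cos42.7° = 2.177 m; N'_3 = 30·cos42.7° = 22.0; c'Δl = 25.25; W sinα = 20.3
Σc'Δl = 77.9 kN/m; ΣN' = 134.3 kN/m; ΣW sinα = 44.4 kN/m
Resisting = 77.9 + 134.3·tan34.9° = 77.9 + 93.7 = 171.6 kN/m
FS = 171.6 / 44.4 = 3.868

FS = 3.87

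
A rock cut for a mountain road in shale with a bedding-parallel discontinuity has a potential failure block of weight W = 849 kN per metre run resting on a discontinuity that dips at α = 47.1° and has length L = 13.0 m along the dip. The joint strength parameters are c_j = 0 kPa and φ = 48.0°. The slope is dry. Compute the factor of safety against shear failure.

Resolving the block weight along and normal to the plane and applying the Mohr–Coulomb strength on the joint:
N' = W cosα = 849·cos47.1° = 577.9 kN/m
Driving force T = W sinα = 849·sin47.1° = 621.9 kN/m
Resisting force R = c_j·L + N'·tanφ = 0·13.0 + 577.9·tan48.0° = 0.0 + 641.9 = 641.9 kN/m
FS = R / T = 641.9 / 621.9 = 1.032

FS = 1.03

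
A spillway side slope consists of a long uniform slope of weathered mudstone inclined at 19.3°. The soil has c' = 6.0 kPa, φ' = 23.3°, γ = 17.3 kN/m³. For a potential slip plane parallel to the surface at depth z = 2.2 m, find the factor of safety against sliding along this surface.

FS = 1.74

For an infinite slope with a slip plane parallel to the surface (no pore pressure): FS = [c' + γz cos²β tanφ'] / [γz sinβ cosβ].
γz = 17.3·2.2 = 38.06 kN/m²
Numerator = 6.0 + 38.06·cos²19.3°·tan23.3° = 6.0 + 38.06·0.8908·0.4307 = 20.601 kPa
Denominator = 38.06·sin19.3°·cos19.3° = 38.06·0.3305·0.9438 = 11.872 kPa
FS = 20.601 / 11.872 = 1.735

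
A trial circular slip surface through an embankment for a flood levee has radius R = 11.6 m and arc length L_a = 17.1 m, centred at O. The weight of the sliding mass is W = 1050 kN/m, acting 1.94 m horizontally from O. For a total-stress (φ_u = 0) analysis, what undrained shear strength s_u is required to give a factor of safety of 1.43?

FS = s_u·L_a·R / (W·d), so s_u = FS·W·d / (L_a·R).
s_u = 1.43·1050·1.94 / (17.10·11.6) = 2912.9 / 198.36 = 14.68 kPa

s_u = 14.7 kPa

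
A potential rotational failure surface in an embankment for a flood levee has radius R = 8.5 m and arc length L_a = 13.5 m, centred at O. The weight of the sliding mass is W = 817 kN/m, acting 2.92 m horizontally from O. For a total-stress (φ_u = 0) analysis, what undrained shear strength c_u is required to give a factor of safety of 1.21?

c_u = 25.2 kPa

FS = c_u·L_a·R / (W·d), so c_u = FS·W·d / (L_a·R).
c_u = 1.21·817·2.92 / (13.50·8.5) = 2886.6 / 114.75 = 25.16 kPa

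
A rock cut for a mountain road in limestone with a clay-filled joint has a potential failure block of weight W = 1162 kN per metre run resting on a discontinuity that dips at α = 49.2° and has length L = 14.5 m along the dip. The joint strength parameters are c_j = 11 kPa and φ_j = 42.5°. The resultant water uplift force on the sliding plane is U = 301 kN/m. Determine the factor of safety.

Resolving the block weight along and normal to the plane and applying the Mohr–Coulomb strength on the joint:
N' = W cosα − U = 1162·cos49.2° − 301 = 458.3 kN/m
Driving force T = W sinα = 1162·sin49.2° = 879.6 kN/m
Resisting force R = c_j·L + N'·tanφ_j = 11·14.5 + 458.3·tan42.5° = 159.5 + 419.9 = 579.4 kN/m
FS = R / T = 579.4 / 879.6 = 0.659

FS = 0.66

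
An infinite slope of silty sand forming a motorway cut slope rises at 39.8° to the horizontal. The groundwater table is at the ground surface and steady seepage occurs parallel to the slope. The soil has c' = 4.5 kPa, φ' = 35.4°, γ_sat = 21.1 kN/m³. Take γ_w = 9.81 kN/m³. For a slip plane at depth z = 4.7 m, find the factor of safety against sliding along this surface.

With seepage parallel to the slope and the water table at the surface, the effective normal stress on the slip plane uses the buoyant unit weight γ' = γ_sat − γ_w while the driving shear stress uses γ_sat:
FS = [c' + γ' z cos²β tanφ'] / [γ_sat z sinβ cosβ]
γ' = 21.1 − 9.81 = 11.29 kN/m³
Numerator = 4.5 + 11.29·4.7·cos²39.8°·tan35.4° = 4.5 + 11.29·4.7·0.5903·0.7107 = 26.759 kPa
Denominator = 21.1·4.7·sin39.8°·cos39.8° = 21.1·4.7·0.6401·0.7683 = 48.770 kPa
FS = 26.759 / 48.770 = 0.549

FS = 0.55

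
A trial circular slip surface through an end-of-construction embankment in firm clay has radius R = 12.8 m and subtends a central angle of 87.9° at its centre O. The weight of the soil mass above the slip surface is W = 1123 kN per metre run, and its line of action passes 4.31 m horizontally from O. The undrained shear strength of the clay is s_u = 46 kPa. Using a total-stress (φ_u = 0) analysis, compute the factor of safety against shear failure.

Taking moments about the centre O, the resisting moment is provided by the undrained shear strength acting along the arc:
Arc length L_a = R·θ = 12.8·(87.9°·π/180) = 12.8·1.5341 = 19.64 m
M_R = s_u·L_a·R = 46·19.64·12.8 = 11562.3 kN·m/m
M_D = W·d = 1123·4.31 = 4840.1 kN·m/m
FS = M_R / M_D = 11562.3 / 4840.1 = 2.389

FS = 2.39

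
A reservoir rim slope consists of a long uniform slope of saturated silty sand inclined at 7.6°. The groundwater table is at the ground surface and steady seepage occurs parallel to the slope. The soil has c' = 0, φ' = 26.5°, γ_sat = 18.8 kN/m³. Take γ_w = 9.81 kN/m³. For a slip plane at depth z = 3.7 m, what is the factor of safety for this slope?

FS = 1.79

With seepage parallel to the slope and the water table at the surface, the effective normal stress on the slip plane uses the buoyant unit weight γ' = γ_sat − γ_w while the driving shear stress uses γ_sat:
FS = [c' + γ' z cos²β tanφ'] / [γ_sat z sinβ cosβ]
(For c' = 0 this reduces to FS = (γ'/γ_sat)·tanφ'/tanβ.)
γ' = 18.8 − 9.81 = 8.99 kN/m³
Numerator = 0.0 + 8.99·3.7·cos²7.6°·tan26.5° = 0.0 + 8.99·3.7·0.9825·0.4986 = 16.294 kPa
Denominator = 18.8·3.7·sin7.6°·cos7.6° = 18.8·3.7·0.1323·0.9912 = 9.119 kPa
FS = 16.294 / 9.119 = 1.787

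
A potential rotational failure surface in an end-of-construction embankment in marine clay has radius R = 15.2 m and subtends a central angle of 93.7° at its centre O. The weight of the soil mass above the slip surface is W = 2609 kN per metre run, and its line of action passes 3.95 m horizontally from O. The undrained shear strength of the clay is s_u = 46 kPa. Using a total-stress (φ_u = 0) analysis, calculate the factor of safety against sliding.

FS = 1.69

Taking moments about the centre O, the resisting moment is provided by the undrained shear strength acting along the arc:
Arc length L_a = R·θ = 15.2·(93.7°·π/180) = 15.2·1.6354 = 24.86 m
M_R = s_u·L_a·R = 46·24.86·15.2 = 17380.5 kN·m/m
M_D = W·d = 2609·3.95 = 10305.6 kN·m/m
FS = M_R / M_D = 17380.5 / 10305.6 = 1.687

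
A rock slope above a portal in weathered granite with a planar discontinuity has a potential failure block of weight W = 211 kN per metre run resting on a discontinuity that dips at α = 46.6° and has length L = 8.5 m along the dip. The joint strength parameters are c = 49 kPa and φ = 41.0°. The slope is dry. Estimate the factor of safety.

Resolving the block weight along and normal to the plane and applying the Mohr–Coulomb strength on the joint:
N' = W cosα = 211·cos46.6° = 145.0 kN/m
Driving force T = W sinα = 211·sin46.6° = 153.3 kN/m
Resisting force R = c·L + N'·tanφ = 49·8.5 + 145.0·tan41.0° = 416.5 + 126.0 = 542.5 kN/m
FS = R / T = 542.5 / 153.3 = 3.539

FS = 3.54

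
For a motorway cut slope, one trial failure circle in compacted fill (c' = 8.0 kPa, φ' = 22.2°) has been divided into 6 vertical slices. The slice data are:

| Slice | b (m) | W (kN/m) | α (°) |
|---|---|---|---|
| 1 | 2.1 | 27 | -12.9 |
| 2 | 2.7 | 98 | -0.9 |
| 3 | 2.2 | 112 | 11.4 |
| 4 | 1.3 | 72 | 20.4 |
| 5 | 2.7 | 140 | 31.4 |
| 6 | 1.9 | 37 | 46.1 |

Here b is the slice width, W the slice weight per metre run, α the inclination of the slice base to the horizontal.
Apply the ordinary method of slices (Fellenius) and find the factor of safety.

FS = 2.14

Ordinary method of slices: FS = Σ[c'·Δl_i + (W_i cosα_i)·tanφ'] / Σ W_i sinα_i, with Δl_i = b_i / cosα_i.
Slice 1: Δl = 2.1/cos(-12.9°) = 2.154 m; N'_1 = 27·cos(-12.9°) = 26.3; c'Δl = 17.23; W sinα = -6.0
Slice 2: Δl = 2.7/cos(-0.9°) = 2.700 m; N'_2 = 98·cos(-0.9°) = 98.0; c'Δl = 21.60; W sinα = -1.5
Slice 3: Δl = 2.2/cos11.4° = 2.244 m; N'_3 = 112·cos11.4° = 109.8; c'Δl = 17.95; W sinα = 22.1
Slice 4: Δl = 1.3/cos20.4° = 1.387 m; N'_4 = 72·cos20.4° = 67.5; c'Δl = 11.10; W sinα = 25.1
Slice 5: Δl = 2.7/cos31.4° = 3.163 m; N'_5 = 140·cos31.4° = 119.5; c'Δl = 25.31; W sinα = 72.9
Slice 6: Δl = 1.9/cos46.1° = 2.740 m; N'_6 = 37·cos46.1° = 25.7; c'Δl = 21.92; W sinα = 26.7
Σc'Δl = 115.1 kN/m; ΣN' = 446.7 kN/m; ΣW sinα = 139.3 kN/m
Resisting = 115.1 + 446.7·tan22.2° = 115.1 + 182.3 = 297.4 kN/m
FS = 297.4 / 139.3 = 2.136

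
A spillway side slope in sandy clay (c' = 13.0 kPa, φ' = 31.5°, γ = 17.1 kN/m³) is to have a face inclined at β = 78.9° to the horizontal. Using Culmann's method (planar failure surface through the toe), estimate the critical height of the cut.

H_c = 7.87 m

Culmann's analysis gives the critical failure plane at α_cr = (β + φ')/2 = (78.9 + 31.5)/2 = 55.2°, and the critical height
H_c = (4c'/γ) · sinβ cosφ' / [1 − cos(β − φ')]
    = (4·13.0/17.1) · sin78.9°·cos31.5° / [1 − cos(47.4°)]
    = 3.041 · 0.9813·0.8526 / [1 − 0.6769]
    = 3.041 · 0.8367 / 0.3231
    = 7.87 m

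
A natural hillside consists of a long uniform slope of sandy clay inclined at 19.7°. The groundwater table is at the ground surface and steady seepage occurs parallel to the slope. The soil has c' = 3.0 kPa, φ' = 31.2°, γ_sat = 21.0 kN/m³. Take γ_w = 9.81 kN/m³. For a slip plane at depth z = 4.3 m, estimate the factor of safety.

FS = 1.01

With seepage parallel to the slope and the water table at the surface, the effective normal stress on the slip plane uses the buoyant unit weight γ' = γ_sat − γ_w while the driving shear stress uses γ_sat:
FS = [c' + γ' z cos²β tanφ'] / [γ_sat z sinβ cosβ]
γ' = 21.0 − 9.81 = 11.19 kN/m³
Numerator = 3.0 + 11.19·4.3·cos²19.7°·tan31.2° = 3.0 + 11.19·4.3·0.8864·0.6056 = 28.829 kPa
Denominator = 21.0·4.3·sin19.7°·cos19.7° = 21.0·4.3·0.3371·0.9415 = 28.658 kPa
FS = 28.829 / 28.658 = 1.006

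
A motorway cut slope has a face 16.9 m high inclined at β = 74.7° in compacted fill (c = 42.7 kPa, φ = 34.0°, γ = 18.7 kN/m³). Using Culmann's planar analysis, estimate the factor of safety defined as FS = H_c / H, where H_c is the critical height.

FS = 1.79

H_c = (4c/γ) · sinβ cosφ / [1 − cos(β − φ)]
    = (4·42.7/18.7) · sin74.7°·cos34.0° / [1 − cos40.7°]
    = 9.134 · 0.7997 / 0.2419 = 30.20 m
FS = H_c / H = 30.20 / 16.9 = 1.787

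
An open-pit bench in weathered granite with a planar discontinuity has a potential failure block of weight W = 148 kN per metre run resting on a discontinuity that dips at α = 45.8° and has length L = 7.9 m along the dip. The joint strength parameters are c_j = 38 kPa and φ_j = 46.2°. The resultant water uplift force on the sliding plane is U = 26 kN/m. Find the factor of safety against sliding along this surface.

Resolving the block weight along and normal to the plane and applying the Mohr–Coulomb strength on the joint:
N' = W cosα − U = 148·cos45.8° − 26 = 77.2 kN/m
Driving force T = W sinα = 148·sin45.8° = 106.1 kN/m
Resisting force R = c_j·L + N'·tanφ_j = 38·7.9 + 77.2·tan46.2° = 300.2 + 80.5 = 380.7 kN/m
FS = R / T = 380.7 / 106.1 = 3.588

FS = 3.59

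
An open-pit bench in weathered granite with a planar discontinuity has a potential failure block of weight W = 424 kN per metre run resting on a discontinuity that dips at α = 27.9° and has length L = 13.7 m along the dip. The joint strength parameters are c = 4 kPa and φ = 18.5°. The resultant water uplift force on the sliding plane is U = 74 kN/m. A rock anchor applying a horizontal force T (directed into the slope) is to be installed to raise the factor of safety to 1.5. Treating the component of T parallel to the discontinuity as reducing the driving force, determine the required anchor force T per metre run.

Resolving forces along and normal to the sliding plane, with the horizontal anchor force T adding T·sinα to the effective normal force and T·cosα acting up the plane against the driving force:
FS = [cL + (W cosα − U + T sinα) tanφ] / [W sinα − T cosα]
Without the anchor: N' = 300.7 kN/m, driving T_d = 198.4 kN/m, resisting R = 4·13.7 + 300.7·tan18.5° = 155.4 kN/m, FS = 0.78.
Setting FS = 1.5 and solving for T:
1.5·(198.4 − T cos27.9°) = 155.4 + T sin27.9°·tan18.5°
T·(sin27.9°·tan18.5° + 1.5·cos27.9°) = 1.5·198.4 − 155.4
T·(0.4679·0.3346 + 1.5·0.8838) = 297.6 − 155.4 = 142.2
T·1.4822 = 142.2
T = 95.9 kN/m

T = 96 kN/m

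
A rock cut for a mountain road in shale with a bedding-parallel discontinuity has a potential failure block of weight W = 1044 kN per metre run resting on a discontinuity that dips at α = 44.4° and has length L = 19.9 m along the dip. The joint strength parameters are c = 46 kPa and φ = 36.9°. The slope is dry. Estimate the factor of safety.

Resolving the block weight along and normal to the plane and applying the Mohr–Coulomb strength on the joint:
N' = W cosα = 1044·cos44.4° = 745.9 kN/m
Driving force T = W sinα = 1044·sin44.4° = 730.4 kN/m
Resisting force R = c·L + N'·tanφ = 46·19.9 + 745.9·tan36.9° = 915.4 + 560.0 = 1475.4 kN/m
FS = R / T = 1475.4 / 730.4 = 2.020

FS = 2.02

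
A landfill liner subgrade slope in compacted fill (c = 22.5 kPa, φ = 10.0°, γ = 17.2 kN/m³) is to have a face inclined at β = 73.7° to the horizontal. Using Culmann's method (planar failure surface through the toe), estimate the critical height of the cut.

H_c = 8.88 m

Culmann's analysis gives the critical failure plane at α_cr = (β + φ)/2 = (73.7 + 10.0)/2 = 41.9°, and the critical height
H_c = (4c/γ) · sinβ cosφ / [1 − cos(β − φ)]
    = (4·22.5/17.2) · sin73.7°·cos10.0° / [1 − cos(63.7°)]
    = 5.233 · 0.9598·0.9848 / [1 − 0.4431]
    = 5.233 · 0.9452 / 0.5569
    = 8.88 m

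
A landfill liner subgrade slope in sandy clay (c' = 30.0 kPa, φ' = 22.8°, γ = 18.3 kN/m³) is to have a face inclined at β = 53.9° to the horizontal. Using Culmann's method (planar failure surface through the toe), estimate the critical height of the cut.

H_c = 33.98 m

Culmann's analysis gives the critical failure plane at α_cr = (β + φ')/2 = (53.9 + 22.8)/2 = 38.4°, and the critical height
H_c = (4c'/γ) · sinβ cosφ' / [1 − cos(β − φ')]
    = (4·30.0/18.3) · sin53.9°·cos22.8° / [1 − cos(31.1°)]
    = 6.557 · 0.8080·0.9219 / [1 − 0.8563]
    = 6.557 · 0.7449 / 0.1437
    = 33.98 m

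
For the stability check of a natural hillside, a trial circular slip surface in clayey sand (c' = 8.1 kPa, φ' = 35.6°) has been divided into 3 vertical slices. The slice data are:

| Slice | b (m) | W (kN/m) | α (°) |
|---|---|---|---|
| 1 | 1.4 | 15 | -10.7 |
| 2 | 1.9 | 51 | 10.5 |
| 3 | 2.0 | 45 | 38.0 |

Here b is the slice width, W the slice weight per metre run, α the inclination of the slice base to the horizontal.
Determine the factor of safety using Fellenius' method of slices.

FS = 3.50

Ordinary method of slices: FS = Σ[c'·Δl_i + (W_i cosα_i)·tanφ'] / Σ W_i sinα_i, with Δl_i = b_i / cosα_i.
Slice 1: Δl = 1.4/cos(-10.7°) = 1.425 m; N'_1 = 15·cos(-10.7°) = 14.7; c'Δl = 11.54; W sinα = -2.8
Slice 2: Δl = 1.9/cos10.5° = 1.932 m; N'_2 = 51·cos10.5° = 50.1; c'Δl = 15.65; W sinα = 9.3
Slice 3: Δl = 2.0/cos38.0° = 2.538 m; N'_3 = 45·cos38.0° = 35.5; c'Δl = 20.56; W sinα = 27.7
Σc'Δl = 47.8 kN/m; ΣN' = 100.3 kN/m; ΣW sinα = 34.2 kN/m
Resisting = 47.8 + 100.3·tan35.6° = 47.8 + 71.8 = 119.6 kN/m
FS = 119.6 / 34.2 = 3.495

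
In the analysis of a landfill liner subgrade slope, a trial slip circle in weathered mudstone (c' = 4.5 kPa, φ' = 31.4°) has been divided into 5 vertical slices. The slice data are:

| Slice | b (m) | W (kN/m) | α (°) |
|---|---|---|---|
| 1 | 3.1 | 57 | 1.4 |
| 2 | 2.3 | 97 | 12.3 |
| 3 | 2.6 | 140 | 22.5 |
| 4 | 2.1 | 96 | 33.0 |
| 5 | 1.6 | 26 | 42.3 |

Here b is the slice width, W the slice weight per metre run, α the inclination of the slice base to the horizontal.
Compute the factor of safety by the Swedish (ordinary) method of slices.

Ordinary method of slices: FS = Σ[c'·Δl_i + (W_i cosα_i)·tanφ'] / Σ W_i sinα_i, with Δl_i = b_i / cosα_i.
Slice 1: Δl = 3.1/cos1.4° = 3.101 m; N'_1 = 57·cos1.4° = 57.0; c'Δl = 13.95; W sinα = 1.4
Slice 2: Δl = 2.3/cos12.3° = 2.354 m; N'_2 = 97·cos12.3° = 94.8; c'Δl = 10.59; W sinα = 20.7
Slice 3: Δl = 2.6/cos22.5° = 2.814 m; N'_3 = 140·cos22.5° = 129.3; c'Δl = 12.66; W sinα = 53.6
Slice 4: Δl = 2.1/cos33.0° = 2.504 m; N'_4 = 96·cos33.0° = 80.5; c'Δl = 11.27; W sinα = 52.3
Slice 5: Δl = 1.6/cos42.3° = 2.163 m; N'_5 = 26·cos42.3° = 19.2; c'Δl = 9.73; W sinα = 17.5
Σc'Δl = 58.2 kN/m; ΣN' = 380.8 kN/m; ΣW sinα = 145.4 kN/m
Resisting = 58.2 + 380.8·tan31.4° = 58.2 + 232.5 = 290.7 kN/m
FS = 290.7 / 145.4 = 1.999

FS = 2.00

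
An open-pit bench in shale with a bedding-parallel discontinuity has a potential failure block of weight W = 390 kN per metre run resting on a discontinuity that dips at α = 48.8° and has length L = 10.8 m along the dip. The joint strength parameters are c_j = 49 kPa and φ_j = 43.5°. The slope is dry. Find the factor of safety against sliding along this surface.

Resolving the block weight along and normal to the plane and applying the Mohr–Coulomb strength on the joint:
N' = W cosα = 390·cos48.8° = 256.9 kN/m
Driving force T = W sinα = 390·sin48.8° = 293.4 kN/m
Resisting force R = c_j·L + N'·tanφ_j = 49·10.8 + 256.9·tan43.5° = 529.2 + 243.8 = 773.0 kN/m
FS = R / T = 773.0 / 293.4 = 2.634

FS = 2.63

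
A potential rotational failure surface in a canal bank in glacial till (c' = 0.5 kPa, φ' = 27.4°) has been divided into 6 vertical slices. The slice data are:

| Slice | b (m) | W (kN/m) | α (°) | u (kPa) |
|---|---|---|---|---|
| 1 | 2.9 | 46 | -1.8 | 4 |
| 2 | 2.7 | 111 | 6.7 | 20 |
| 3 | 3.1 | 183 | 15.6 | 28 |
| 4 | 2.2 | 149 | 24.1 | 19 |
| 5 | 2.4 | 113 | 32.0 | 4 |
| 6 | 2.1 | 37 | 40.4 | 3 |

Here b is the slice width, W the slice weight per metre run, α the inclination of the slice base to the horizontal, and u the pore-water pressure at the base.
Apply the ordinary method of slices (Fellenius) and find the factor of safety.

FS = 0.98

Ordinary method of slices: FS = Σ[c'·Δl_i + (W_i cosα_i − u_i·Δl_i)·tanφ'] / Σ W_i sinα_i, with Δl_i = b_i / cosα_i.
Slice 1: Δl = 2.9/cos(-1.8°) = 2.901 m; N'_1 = 46·cos(-1.8°) − 4·2.901 = 34.4; c'Δl = 1.45; W sinα = -1.4
Slice 2: Δl = 2.7/cos6.7° = 2.719 m; N'_2 = 111·cos6.7° − 20·2.719 = 55.9; c'Δl = 1.36; W sinα = 13.0
Slice 3: Δl = 3.1/cos15.6° = 3.219 m; N'_3 = 183·cos15.6° − 28·3.219 = 86.1; c'Δl = 1.61; W sinα = 49.2
Slice 4: Δl = 2.2/cos24.1° = 2.410 m; N'_4 = 149·cos24.1° − 19·2.410 = 90.2; c'Δl = 1.21; W sinα = 60.8
Slice 5: Δl = 2.4/cos32.0° = 2.830 m; N'_5 = 113·cos32.0° − 4·2.830 = 84.5; c'Δl = 1.42; W sinα = 59.9
Slice 6: Δl = 2.1/cos40.4° = 2.758 m; N'_6 = 37·cos40.4° − 3·2.758 = 19.9; c'Δl = 1.38; W sinα = 24.0
Σc'Δl = 8.4 kN/m; ΣN' = 371.0 kN/m; ΣW sinα = 205.4 kN/m
Resisting = 8.4 + 371.0·tan27.4° = 8.4 + 192.3 = 200.7 kN/m
FS = 200.7 / 205.4 = 0.977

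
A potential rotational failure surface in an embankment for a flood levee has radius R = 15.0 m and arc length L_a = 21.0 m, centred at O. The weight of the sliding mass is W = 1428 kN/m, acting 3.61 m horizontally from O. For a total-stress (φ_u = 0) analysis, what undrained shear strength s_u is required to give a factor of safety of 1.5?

FS = s_u·L_a·R / (W·d), so s_u = FS·W·d / (L_a·R).
s_u = 1.5·1428·3.61 / (21.00·15.0) = 7732.6 / 315.00 = 24.55 kPa

s_u = 24.5 kPa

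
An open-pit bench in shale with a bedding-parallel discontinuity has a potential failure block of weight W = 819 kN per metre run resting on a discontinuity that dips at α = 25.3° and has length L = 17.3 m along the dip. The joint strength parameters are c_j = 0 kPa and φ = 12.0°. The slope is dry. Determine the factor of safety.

FS = 0.45

Resolving the block weight along and normal to the plane and applying the Mohr–Coulomb strength on the joint:
N' = W cosα = 819·cos25.3° = 740.4 kN/m
Driving force T = W sinα = 819·sin25.3° = 350.0 kN/m
Resisting force R = c_j·L + N'·tanφ = 0·17.3 + 740.4·tan12.0° = 0.0 + 157.4 = 157.4 kN/m
FS = R / T = 157.4 / 350.0 = 0.450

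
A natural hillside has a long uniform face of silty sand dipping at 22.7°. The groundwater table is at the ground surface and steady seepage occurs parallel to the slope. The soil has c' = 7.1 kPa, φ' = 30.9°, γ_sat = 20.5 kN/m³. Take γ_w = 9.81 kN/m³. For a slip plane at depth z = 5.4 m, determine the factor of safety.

With seepage parallel to the slope and the water table at the surface, the effective normal stress on the slip plane uses the buoyant unit weight γ' = γ_sat − γ_w while the driving shear stress uses γ_sat:
FS = [c' + γ' z cos²β tanφ'] / [γ_sat z sinβ cosβ]
γ' = 20.5 − 9.81 = 10.69 kN/m³
Numerator = 7.1 + 10.69·5.4·cos²22.7°·tan30.9° = 7.1 + 10.69·5.4·0.8511·0.5985 = 36.503 kPa
Denominator = 20.5·5.4·sin22.7°·cos22.7° = 20.5·5.4·0.3859·0.9225 = 39.411 kPa
FS = 36.503 / 39.411 = 0.926

FS = 0.93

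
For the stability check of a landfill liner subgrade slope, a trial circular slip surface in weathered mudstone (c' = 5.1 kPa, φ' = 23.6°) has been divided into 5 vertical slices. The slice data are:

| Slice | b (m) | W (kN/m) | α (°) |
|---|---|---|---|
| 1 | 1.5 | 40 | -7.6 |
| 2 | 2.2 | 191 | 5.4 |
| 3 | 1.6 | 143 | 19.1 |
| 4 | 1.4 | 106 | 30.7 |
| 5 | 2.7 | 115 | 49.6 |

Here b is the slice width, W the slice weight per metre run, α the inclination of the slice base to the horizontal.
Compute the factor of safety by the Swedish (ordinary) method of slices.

Ordinary method of slices: FS = Σ[c'·Δl_i + (W_i cosα_i)·tanφ'] / Σ W_i sinα_i, with Δl_i = b_i / cosα_i.
Slice 1: Δl = 1.5/cos(-7.6°) = 1.513 m; N'_1 = 40·cos(-7.6°) = 39.6; c'Δl = 7.72; W sinα = -5.3
Slice 2: Δl = 2.2/cos5.4° = 2.210 m; N'_2 = 191·cos5.4° = 190.2; c'Δl = 11.27; W sinα = 18.0
Slice 3: Δl = 1.6/cos19.1° = 1.693 m; N'_3 = 143·cos19.1° = 135.1; c'Δl = 8.64; W sinα = 46.8
Slice 4: Δl = 1.4/cos30.7° = 1.628 m; N'_4 = 106·cos30.7° = 91.1; c'Δl = 8.30; W sinα = 54.1
Slice 5: Δl = 2.7/cos49.6° = 4.166 m; N'_5 = 115·cos49.6° = 74.5; c'Δl = 21.25; W sinα = 87.6
Σc'Δl = 57.2 kN/m; ΣN' = 530.6 kN/m; ΣW sinα = 201.2 kN/m
Resisting = 57.2 + 530.6·tan23.6° = 57.2 + 231.8 = 289.0 kN/m
FS = 289.0 / 201.2 = 1.437

FS = 1.44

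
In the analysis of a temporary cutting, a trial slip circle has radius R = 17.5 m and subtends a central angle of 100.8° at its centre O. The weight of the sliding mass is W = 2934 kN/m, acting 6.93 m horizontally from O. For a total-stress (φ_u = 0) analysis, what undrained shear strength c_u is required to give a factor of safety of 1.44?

c_u = 54.3 kPa

FS = c_u·L_a·R / (W·d), so c_u = FS·W·d / (L_a·R).
Arc length L_a = R·θ = 17.5·(100.8°·π/180) = 17.5·1.7593 = 30.79 m
c_u = 1.44·2934·6.93 / (30.79·17.5) = 29279.0 / 538.78 = 54.34 kPa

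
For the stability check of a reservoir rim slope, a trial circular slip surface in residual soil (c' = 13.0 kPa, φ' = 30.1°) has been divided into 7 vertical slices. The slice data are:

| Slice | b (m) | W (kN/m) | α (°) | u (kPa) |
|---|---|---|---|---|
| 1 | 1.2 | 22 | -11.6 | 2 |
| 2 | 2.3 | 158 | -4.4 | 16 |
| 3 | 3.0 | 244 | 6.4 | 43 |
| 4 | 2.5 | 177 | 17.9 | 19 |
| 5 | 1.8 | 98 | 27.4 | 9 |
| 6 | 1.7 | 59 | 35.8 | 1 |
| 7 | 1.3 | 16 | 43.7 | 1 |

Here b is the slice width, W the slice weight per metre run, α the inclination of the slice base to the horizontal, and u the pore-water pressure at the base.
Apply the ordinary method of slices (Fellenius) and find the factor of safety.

Ordinary method of slices: FS = Σ[c'·Δl_i + (W_i cosα_i − u_i·Δl_i)·tanφ'] / Σ W_i sinα_i, with Δl_i = b_i / cosα_i.
Slice 1: Δl = 1.2/cos(-11.6°) = 1.225 m; N'_1 = 22·cos(-11.6°) − 2·1.225 = 19.1; c'Δl = 15.93; W sinα = -4.4
Slice 2: Δl = 2.3/cos(-4.4°) = 2.307 m; N'_2 = 158·cos(-4.4°) − 16·2.307 = 120.6; c'Δl = 29.99; W sinα = -12.1
Slice 3: Δl = 3.0/cos6.4° = 3.019 m; N'_3 = 244·cos6.4° − 43·3.019 = 112.7; c'Δl = 39.24; W sinα = 27.2
Slice 4: Δl = 2.5/cos17.9° = 2.627 m; N'_4 = 177·cos17.9° − 19·2.627 = 118.5; c'Δl = 34.15; W sinα = 54.4
Slice 5: Δl = 1.8/cos27.4° = 2.027 m; N'_5 = 98·cos27.4° − 9·2.027 = 68.8; c'Δl = 26.36; W sinα = 45.1
Slice 6: Δl = 1.7/cos35.8° = 2.096 m; N'_6 = 59·cos35.8° − 1·2.096 = 45.8; c'Δl = 27.25; W sinα = 34.5
Slice 7: Δl = 1.3/cos43.7° = 1.798 m; N'_7 = 16·cos43.7° − 1·1.798 = 9.8; c'Δl = 23.38; W sinα = 11.1
Σc'Δl = 196.3 kN/m; ΣN' = 495.2 kN/m; ΣW sinα = 155.7 kN/m
Resisting = 196.3 + 495.2·tan30.1° = 196.3 + 287.1 = 483.3 kN/m
FS = 483.3 / 155.7 = 3.104

FS = 3.10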